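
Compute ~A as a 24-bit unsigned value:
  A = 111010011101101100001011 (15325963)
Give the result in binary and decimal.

Flip each bit (0->1, 1->0):
  111010011101101100001011
  000101100010010011110100

Answer: 000101100010010011110100 (1451252)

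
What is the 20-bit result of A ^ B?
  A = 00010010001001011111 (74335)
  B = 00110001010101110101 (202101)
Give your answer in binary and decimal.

Apply ^ to each column (1 where bits differ):
  00010010001001011111
^ 00110001010101110101
----------------------
  00100011011100101010

Answer: 00100011011100101010 (145194)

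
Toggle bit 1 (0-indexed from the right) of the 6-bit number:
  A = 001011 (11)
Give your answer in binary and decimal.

Mask = 1 << 1 = 000010
Bit 1 of A is 1; XOR with the mask flips it to 0.
  001011
^ 000010
--------
  001001

Answer: 001001 (9)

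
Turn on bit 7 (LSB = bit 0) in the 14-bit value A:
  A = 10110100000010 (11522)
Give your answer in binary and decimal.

Mask = 1 << 7 = 00000010000000
Bit 7 of A is 0, so OR-ing with the mask flips it to 1.
  10110100000010
| 00000010000000
----------------
  10110110000010

Answer: 10110110000010 (11650)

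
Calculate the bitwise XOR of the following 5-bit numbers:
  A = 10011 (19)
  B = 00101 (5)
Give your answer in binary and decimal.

Apply ^ to each column (1 where bits differ):
  10011
^ 00101
-------
  10110

Answer: 10110 (22)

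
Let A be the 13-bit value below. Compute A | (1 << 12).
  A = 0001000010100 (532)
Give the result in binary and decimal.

Mask = 1 << 12 = 1000000000000
Bit 12 of A is 0, so OR-ing with the mask flips it to 1.
  0001000010100
| 1000000000000
---------------
  1001000010100

Answer: 1001000010100 (4628)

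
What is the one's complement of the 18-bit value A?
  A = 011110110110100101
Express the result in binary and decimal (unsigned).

Flip each bit (0->1, 1->0):
  011110110110100101
  100001001001011010

Answer: 100001001001011010 (135770)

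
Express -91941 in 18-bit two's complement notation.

1. Binary of +91941:  010110011100100101
2. Invert bits:     101001100011011010
3. Add 1:           101001100011011011

Answer: 101001100011011011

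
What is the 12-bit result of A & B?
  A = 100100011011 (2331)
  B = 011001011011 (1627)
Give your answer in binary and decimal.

Apply & to each column (1 only where both bits are 1):
  100100011011
& 011001011011
--------------
  000000011011

Answer: 000000011011 (27)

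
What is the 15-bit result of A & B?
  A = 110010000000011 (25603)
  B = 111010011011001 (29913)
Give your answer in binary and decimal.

Apply & to each column (1 only where both bits are 1):
  110010000000011
& 111010011011001
-----------------
  110010000000001

Answer: 110010000000001 (25601)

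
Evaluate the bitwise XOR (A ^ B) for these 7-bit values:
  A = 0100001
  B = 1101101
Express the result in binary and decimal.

Apply ^ to each column (1 where bits differ):
  0100001
^ 1101101
---------
  1001100

Answer: 1001100 (76)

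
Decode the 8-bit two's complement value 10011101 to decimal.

MSB is 1, so the value is negative. Find the magnitude:
1. Invert bits:  01100010
2. Add 1:        01100011  = 99
3. Apply sign:   -99

Answer: -99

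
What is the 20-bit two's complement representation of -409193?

1. Binary of +409193:  01100011111001101001
2. Invert bits:     10011100000110010110
3. Add 1:           10011100000110010111

Answer: 10011100000110010111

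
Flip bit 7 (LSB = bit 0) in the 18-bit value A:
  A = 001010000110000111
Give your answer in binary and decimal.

Mask = 1 << 7 = 000000000010000000
Bit 7 of A is 1; XOR with the mask flips it to 0.
  001010000110000111
^ 000000000010000000
--------------------
  001010000100000111

Answer: 001010000100000111 (41223)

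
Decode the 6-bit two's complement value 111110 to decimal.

MSB is 1, so the value is negative. Find the magnitude:
1. Invert bits:  000001
2. Add 1:        000010  = 2
3. Apply sign:   -2

Answer: -2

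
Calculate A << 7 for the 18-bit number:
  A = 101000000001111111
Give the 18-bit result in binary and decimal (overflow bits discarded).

Shift left by 7: drop the top 7 bit(s), append 7 zero(s) on the right.
  101000000001111111  ->  discard [1010000], keep [00001111111], append 0000000
= 000011111110000000

Answer: 000011111110000000 (16256)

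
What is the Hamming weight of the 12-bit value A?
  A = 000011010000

000011010000
1-bits at positions (from bit 0 = LSB): 4, 6, 7
Count = 3

Answer: 3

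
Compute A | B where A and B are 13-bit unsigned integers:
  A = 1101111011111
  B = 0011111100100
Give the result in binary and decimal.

Apply | to each column (1 where either bit is 1):
  1101111011111
| 0011111100100
---------------
  1111111111111

Answer: 1111111111111 (8191)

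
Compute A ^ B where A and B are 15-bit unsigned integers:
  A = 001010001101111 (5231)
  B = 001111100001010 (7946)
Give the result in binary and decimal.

Apply ^ to each column (1 where bits differ):
  001010001101111
^ 001111100001010
-----------------
  000101101100101

Answer: 000101101100101 (2917)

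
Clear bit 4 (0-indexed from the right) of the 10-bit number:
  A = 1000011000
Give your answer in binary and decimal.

Mask = ~(1 << 4) = 1111101111
Bit 4 of A is 1, so AND-ing with the mask clears it to 0.
  1000011000
& 1111101111
------------
  1000001000

Answer: 1000001000 (520)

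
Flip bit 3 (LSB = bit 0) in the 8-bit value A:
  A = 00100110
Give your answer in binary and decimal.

Mask = 1 << 3 = 00001000
Bit 3 of A is 0; XOR with the mask flips it to 1.
  00100110
^ 00001000
----------
  00101110

Answer: 00101110 (46)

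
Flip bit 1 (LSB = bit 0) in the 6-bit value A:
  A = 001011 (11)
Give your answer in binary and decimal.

Mask = 1 << 1 = 000010
Bit 1 of A is 1; XOR with the mask flips it to 0.
  001011
^ 000010
--------
  001001

Answer: 001001 (9)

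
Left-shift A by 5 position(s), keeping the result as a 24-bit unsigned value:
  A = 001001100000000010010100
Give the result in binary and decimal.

Shift left by 5: drop the top 5 bit(s), append 5 zero(s) on the right.
  001001100000000010010100  ->  discard [00100], keep [1100000000010010100], append 00000
= 110000000001001010000000

Answer: 110000000001001010000000 (12587648)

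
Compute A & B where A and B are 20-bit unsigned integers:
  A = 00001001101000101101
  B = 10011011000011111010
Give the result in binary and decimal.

Apply & to each column (1 only where both bits are 1):
  00001001101000101101
& 10011011000011111010
----------------------
  00001001000000101000

Answer: 00001001000000101000 (36904)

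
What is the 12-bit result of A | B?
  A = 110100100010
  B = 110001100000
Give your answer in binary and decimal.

Apply | to each column (1 where either bit is 1):
  110100100010
| 110001100000
--------------
  110101100010

Answer: 110101100010 (3426)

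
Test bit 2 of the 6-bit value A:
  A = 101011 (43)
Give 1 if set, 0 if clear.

Bit 2 is the 3rd from the right.
  101011
     ^
That bit is 0.

Answer: 0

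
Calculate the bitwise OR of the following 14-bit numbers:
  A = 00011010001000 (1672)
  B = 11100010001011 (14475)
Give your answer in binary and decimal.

Apply | to each column (1 where either bit is 1):
  00011010001000
| 11100010001011
----------------
  11111010001011

Answer: 11111010001011 (16011)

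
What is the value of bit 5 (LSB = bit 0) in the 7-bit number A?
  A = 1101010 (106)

Bit 5 is the 6th from the right.
  1101010
   ^
That bit is 1.

Answer: 1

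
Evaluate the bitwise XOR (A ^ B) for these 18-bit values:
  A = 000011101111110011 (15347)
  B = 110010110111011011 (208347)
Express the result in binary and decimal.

Apply ^ to each column (1 where bits differ):
  000011101111110011
^ 110010110111011011
--------------------
  110001011000101000

Answer: 110001011000101000 (202280)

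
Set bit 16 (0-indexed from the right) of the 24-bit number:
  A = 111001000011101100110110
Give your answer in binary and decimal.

Mask = 1 << 16 = 000000010000000000000000
Bit 16 of A is 0, so OR-ing with the mask flips it to 1.
  111001000011101100110110
| 000000010000000000000000
--------------------------
  111001010011101100110110

Answer: 111001010011101100110110 (15022902)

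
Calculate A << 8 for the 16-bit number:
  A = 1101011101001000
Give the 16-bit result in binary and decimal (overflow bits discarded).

Shift left by 8: drop the top 8 bit(s), append 8 zero(s) on the right.
  1101011101001000  ->  discard [11010111], keep [01001000], append 00000000
= 0100100000000000

Answer: 0100100000000000 (18432)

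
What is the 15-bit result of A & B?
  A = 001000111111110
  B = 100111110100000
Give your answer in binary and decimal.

Apply & to each column (1 only where both bits are 1):
  001000111111110
& 100111110100000
-----------------
  000000110100000

Answer: 000000110100000 (416)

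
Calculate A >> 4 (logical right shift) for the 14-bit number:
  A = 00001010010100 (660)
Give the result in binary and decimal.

Logical shift right by 4: drop the bottom 4 bit(s), prepend 4 zero(s) on the left.
  00001010010100  ->  keep [0000101001], discard [0100], prepend 0000
= 00000000101001

Answer: 00000000101001 (41)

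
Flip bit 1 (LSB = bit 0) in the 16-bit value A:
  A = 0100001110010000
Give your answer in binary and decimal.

Mask = 1 << 1 = 0000000000000010
Bit 1 of A is 0; XOR with the mask flips it to 1.
  0100001110010000
^ 0000000000000010
------------------
  0100001110010010

Answer: 0100001110010010 (17298)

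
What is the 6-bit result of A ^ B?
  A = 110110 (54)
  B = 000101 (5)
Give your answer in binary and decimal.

Apply ^ to each column (1 where bits differ):
  110110
^ 000101
--------
  110011

Answer: 110011 (51)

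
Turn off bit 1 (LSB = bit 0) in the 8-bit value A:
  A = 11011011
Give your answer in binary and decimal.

Mask = ~(1 << 1) = 11111101
Bit 1 of A is 1, so AND-ing with the mask clears it to 0.
  11011011
& 11111101
----------
  11011001

Answer: 11011001 (217)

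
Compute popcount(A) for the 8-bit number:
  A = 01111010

01111010
1-bits at positions (from bit 0 = LSB): 1, 3, 4, 5, 6
Count = 5

Answer: 5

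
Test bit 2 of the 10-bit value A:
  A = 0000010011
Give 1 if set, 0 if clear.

Bit 2 is the 3rd from the right.
  0000010011
         ^
That bit is 0.

Answer: 0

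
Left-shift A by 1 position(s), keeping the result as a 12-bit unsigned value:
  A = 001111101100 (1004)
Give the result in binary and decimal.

Shift left by 1: drop the top 1 bit(s), append 1 zero(s) on the right.
  001111101100  ->  discard [0], keep [01111101100], append 0
= 011111011000

Answer: 011111011000 (2008)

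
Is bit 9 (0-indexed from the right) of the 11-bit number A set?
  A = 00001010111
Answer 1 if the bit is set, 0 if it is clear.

Bit 9 is the 10th from the right.
  00001010111
   ^
That bit is 0.

Answer: 0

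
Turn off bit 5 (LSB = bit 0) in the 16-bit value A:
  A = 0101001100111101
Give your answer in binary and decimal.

Mask = ~(1 << 5) = 1111111111011111
Bit 5 of A is 1, so AND-ing with the mask clears it to 0.
  0101001100111101
& 1111111111011111
------------------
  0101001100011101

Answer: 0101001100011101 (21277)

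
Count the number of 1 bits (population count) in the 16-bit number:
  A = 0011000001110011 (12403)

0011000001110011
1-bits at positions (from bit 0 = LSB): 0, 1, 4, 5, 6, 12, 13
Count = 7

Answer: 7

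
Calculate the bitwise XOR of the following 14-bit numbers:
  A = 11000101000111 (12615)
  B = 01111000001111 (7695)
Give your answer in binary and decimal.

Apply ^ to each column (1 where bits differ):
  11000101000111
^ 01111000001111
----------------
  10111101001000

Answer: 10111101001000 (12104)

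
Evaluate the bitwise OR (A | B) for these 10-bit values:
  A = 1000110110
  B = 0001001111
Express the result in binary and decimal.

Apply | to each column (1 where either bit is 1):
  1000110110
| 0001001111
------------
  1001111111

Answer: 1001111111 (639)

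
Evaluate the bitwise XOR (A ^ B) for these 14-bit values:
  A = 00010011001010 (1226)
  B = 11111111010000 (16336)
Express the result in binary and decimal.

Apply ^ to each column (1 where bits differ):
  00010011001010
^ 11111111010000
----------------
  11101100011010

Answer: 11101100011010 (15130)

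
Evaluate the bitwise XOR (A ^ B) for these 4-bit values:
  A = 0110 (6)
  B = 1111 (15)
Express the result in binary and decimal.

Apply ^ to each column (1 where bits differ):
  0110
^ 1111
------
  1001

Answer: 1001 (9)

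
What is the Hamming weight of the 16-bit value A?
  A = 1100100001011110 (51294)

1100100001011110
1-bits at positions (from bit 0 = LSB): 1, 2, 3, 4, 6, 11, 14, 15
Count = 8

Answer: 8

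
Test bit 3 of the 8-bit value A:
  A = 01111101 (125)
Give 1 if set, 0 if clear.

Bit 3 is the 4th from the right.
  01111101
      ^
That bit is 1.

Answer: 1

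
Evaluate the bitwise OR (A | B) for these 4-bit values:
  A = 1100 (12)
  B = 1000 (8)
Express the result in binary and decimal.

Apply | to each column (1 where either bit is 1):
  1100
| 1000
------
  1100

Answer: 1100 (12)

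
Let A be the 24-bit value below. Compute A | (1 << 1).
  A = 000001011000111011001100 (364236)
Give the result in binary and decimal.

Mask = 1 << 1 = 000000000000000000000010
Bit 1 of A is 0, so OR-ing with the mask flips it to 1.
  000001011000111011001100
| 000000000000000000000010
--------------------------
  000001011000111011001110

Answer: 000001011000111011001110 (364238)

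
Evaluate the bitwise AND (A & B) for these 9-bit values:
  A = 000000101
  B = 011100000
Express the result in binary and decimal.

Apply & to each column (1 only where both bits are 1):
  000000101
& 011100000
-----------
  000000000

Answer: 000000000 (0)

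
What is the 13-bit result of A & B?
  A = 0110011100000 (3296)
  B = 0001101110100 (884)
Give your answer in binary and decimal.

Apply & to each column (1 only where both bits are 1):
  0110011100000
& 0001101110100
---------------
  0000001100000

Answer: 0000001100000 (96)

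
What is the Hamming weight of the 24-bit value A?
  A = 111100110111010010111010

111100110111010010111010
1-bits at positions (from bit 0 = LSB): 1, 3, 4, 5, 7, 10, 12, 13, 14, 16, 17, 20, 21, 22, 23
Count = 15

Answer: 15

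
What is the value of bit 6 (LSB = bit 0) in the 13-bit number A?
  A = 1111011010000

Bit 6 is the 7th from the right.
  1111011010000
        ^
That bit is 1.

Answer: 1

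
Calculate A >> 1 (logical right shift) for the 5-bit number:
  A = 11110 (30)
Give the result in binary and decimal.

Logical shift right by 1: drop the bottom 1 bit(s), prepend 1 zero(s) on the left.
  11110  ->  keep [1111], discard [0], prepend 0
= 01111

Answer: 01111 (15)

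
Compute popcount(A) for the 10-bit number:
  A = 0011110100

0011110100
1-bits at positions (from bit 0 = LSB): 2, 4, 5, 6, 7
Count = 5

Answer: 5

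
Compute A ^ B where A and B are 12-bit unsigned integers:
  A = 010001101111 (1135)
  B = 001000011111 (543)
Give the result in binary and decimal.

Apply ^ to each column (1 where bits differ):
  010001101111
^ 001000011111
--------------
  011001110000

Answer: 011001110000 (1648)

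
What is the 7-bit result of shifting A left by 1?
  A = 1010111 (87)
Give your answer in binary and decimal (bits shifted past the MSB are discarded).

Shift left by 1: drop the top 1 bit(s), append 1 zero(s) on the right.
  1010111  ->  discard [1], keep [010111], append 0
= 0101110

Answer: 0101110 (46)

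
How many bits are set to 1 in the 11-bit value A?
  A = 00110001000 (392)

00110001000
1-bits at positions (from bit 0 = LSB): 3, 7, 8
Count = 3

Answer: 3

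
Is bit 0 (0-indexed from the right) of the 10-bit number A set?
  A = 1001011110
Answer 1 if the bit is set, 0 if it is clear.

Bit 0 is the 1st from the right.
  1001011110
           ^
That bit is 0.

Answer: 0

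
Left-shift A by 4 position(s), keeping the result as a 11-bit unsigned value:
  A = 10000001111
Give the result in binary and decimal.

Shift left by 4: drop the top 4 bit(s), append 4 zero(s) on the right.
  10000001111  ->  discard [1000], keep [0001111], append 0000
= 00011110000

Answer: 00011110000 (240)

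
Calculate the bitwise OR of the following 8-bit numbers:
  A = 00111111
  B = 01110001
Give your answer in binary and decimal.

Apply | to each column (1 where either bit is 1):
  00111111
| 01110001
----------
  01111111

Answer: 01111111 (127)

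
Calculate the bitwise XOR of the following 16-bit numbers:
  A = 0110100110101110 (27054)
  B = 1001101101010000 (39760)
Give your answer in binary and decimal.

Apply ^ to each column (1 where bits differ):
  0110100110101110
^ 1001101101010000
------------------
  1111001011111110

Answer: 1111001011111110 (62206)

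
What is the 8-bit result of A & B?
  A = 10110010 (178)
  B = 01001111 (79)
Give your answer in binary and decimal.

Apply & to each column (1 only where both bits are 1):
  10110010
& 01001111
----------
  00000010

Answer: 00000010 (2)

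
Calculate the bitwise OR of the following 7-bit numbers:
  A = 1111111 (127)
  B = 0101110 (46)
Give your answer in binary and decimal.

Apply | to each column (1 where either bit is 1):
  1111111
| 0101110
---------
  1111111

Answer: 1111111 (127)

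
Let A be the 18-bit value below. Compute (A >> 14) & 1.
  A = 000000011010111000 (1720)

Bit 14 is the 15th from the right.
  000000011010111000
     ^
That bit is 0.

Answer: 0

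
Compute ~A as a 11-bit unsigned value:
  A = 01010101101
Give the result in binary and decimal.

Flip each bit (0->1, 1->0):
  01010101101
  10101010010

Answer: 10101010010 (1362)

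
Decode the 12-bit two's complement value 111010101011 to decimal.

MSB is 1, so the value is negative. Find the magnitude:
1. Invert bits:  000101010100
2. Add 1:        000101010101  = 341
3. Apply sign:   -341

Answer: -341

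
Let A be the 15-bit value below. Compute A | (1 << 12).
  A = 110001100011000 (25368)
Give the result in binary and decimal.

Mask = 1 << 12 = 001000000000000
Bit 12 of A is 0, so OR-ing with the mask flips it to 1.
  110001100011000
| 001000000000000
-----------------
  111001100011000

Answer: 111001100011000 (29464)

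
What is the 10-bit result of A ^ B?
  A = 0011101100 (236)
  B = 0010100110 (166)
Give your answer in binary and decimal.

Apply ^ to each column (1 where bits differ):
  0011101100
^ 0010100110
------------
  0001001010

Answer: 0001001010 (74)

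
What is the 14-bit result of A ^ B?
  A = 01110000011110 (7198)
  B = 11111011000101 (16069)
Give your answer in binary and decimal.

Apply ^ to each column (1 where bits differ):
  01110000011110
^ 11111011000101
----------------
  10001011011011

Answer: 10001011011011 (8923)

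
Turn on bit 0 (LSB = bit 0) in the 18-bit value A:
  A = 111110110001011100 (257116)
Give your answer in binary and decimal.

Mask = 1 << 0 = 000000000000000001
Bit 0 of A is 0, so OR-ing with the mask flips it to 1.
  111110110001011100
| 000000000000000001
--------------------
  111110110001011101

Answer: 111110110001011101 (257117)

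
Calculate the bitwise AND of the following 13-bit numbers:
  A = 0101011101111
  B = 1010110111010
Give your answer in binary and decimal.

Apply & to each column (1 only where both bits are 1):
  0101011101111
& 1010110111010
---------------
  0000010101010

Answer: 0000010101010 (170)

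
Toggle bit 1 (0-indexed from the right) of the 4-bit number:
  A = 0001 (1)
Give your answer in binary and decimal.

Mask = 1 << 1 = 0010
Bit 1 of A is 0; XOR with the mask flips it to 1.
  0001
^ 0010
------
  0011

Answer: 0011 (3)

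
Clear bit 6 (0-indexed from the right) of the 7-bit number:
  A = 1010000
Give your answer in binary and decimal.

Mask = ~(1 << 6) = 0111111
Bit 6 of A is 1, so AND-ing with the mask clears it to 0.
  1010000
& 0111111
---------
  0010000

Answer: 0010000 (16)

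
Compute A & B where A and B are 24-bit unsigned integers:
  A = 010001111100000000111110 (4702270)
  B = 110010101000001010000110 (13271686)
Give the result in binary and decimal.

Apply & to each column (1 only where both bits are 1):
  010001111100000000111110
& 110010101000001010000110
--------------------------
  010000101000000000000110

Answer: 010000101000000000000110 (4358150)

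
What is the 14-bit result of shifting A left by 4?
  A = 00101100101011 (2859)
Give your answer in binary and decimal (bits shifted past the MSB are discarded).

Shift left by 4: drop the top 4 bit(s), append 4 zero(s) on the right.
  00101100101011  ->  discard [0010], keep [1100101011], append 0000
= 11001010110000

Answer: 11001010110000 (12976)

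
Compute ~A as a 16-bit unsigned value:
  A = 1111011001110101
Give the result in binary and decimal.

Flip each bit (0->1, 1->0):
  1111011001110101
  0000100110001010

Answer: 0000100110001010 (2442)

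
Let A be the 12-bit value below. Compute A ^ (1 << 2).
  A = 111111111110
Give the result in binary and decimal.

Mask = 1 << 2 = 000000000100
Bit 2 of A is 1; XOR with the mask flips it to 0.
  111111111110
^ 000000000100
--------------
  111111111010

Answer: 111111111010 (4090)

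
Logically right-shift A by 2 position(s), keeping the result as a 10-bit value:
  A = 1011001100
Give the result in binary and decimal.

Logical shift right by 2: drop the bottom 2 bit(s), prepend 2 zero(s) on the left.
  1011001100  ->  keep [10110011], discard [00], prepend 00
= 0010110011

Answer: 0010110011 (179)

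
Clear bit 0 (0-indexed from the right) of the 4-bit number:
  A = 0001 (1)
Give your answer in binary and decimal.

Mask = ~(1 << 0) = 1110
Bit 0 of A is 1, so AND-ing with the mask clears it to 0.
  0001
& 1110
------
  0000

Answer: 0000 (0)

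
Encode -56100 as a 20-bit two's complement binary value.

1. Binary of +56100:  00001101101100100100
2. Invert bits:     11110010010011011011
3. Add 1:           11110010010011011100

Answer: 11110010010011011100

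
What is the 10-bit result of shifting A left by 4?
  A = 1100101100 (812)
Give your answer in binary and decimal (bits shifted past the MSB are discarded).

Shift left by 4: drop the top 4 bit(s), append 4 zero(s) on the right.
  1100101100  ->  discard [1100], keep [101100], append 0000
= 1011000000

Answer: 1011000000 (704)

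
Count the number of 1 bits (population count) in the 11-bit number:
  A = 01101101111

01101101111
1-bits at positions (from bit 0 = LSB): 0, 1, 2, 3, 5, 6, 8, 9
Count = 8

Answer: 8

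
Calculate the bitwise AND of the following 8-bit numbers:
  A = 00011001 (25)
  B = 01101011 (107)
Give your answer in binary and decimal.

Apply & to each column (1 only where both bits are 1):
  00011001
& 01101011
----------
  00001001

Answer: 00001001 (9)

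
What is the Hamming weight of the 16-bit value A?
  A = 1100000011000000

1100000011000000
1-bits at positions (from bit 0 = LSB): 6, 7, 14, 15
Count = 4

Answer: 4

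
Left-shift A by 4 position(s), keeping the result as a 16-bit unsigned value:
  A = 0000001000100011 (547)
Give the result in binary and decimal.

Shift left by 4: drop the top 4 bit(s), append 4 zero(s) on the right.
  0000001000100011  ->  discard [0000], keep [001000100011], append 0000
= 0010001000110000

Answer: 0010001000110000 (8752)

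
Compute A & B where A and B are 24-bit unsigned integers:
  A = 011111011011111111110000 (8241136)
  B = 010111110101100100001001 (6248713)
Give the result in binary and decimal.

Apply & to each column (1 only where both bits are 1):
  011111011011111111110000
& 010111110101100100001001
--------------------------
  010111010001100100000000

Answer: 010111010001100100000000 (6101248)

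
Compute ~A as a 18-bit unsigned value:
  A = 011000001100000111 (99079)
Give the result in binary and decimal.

Flip each bit (0->1, 1->0):
  011000001100000111
  100111110011111000

Answer: 100111110011111000 (163064)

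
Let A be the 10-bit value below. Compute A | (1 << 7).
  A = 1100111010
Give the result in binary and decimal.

Mask = 1 << 7 = 0010000000
Bit 7 of A is 0, so OR-ing with the mask flips it to 1.
  1100111010
| 0010000000
------------
  1110111010

Answer: 1110111010 (954)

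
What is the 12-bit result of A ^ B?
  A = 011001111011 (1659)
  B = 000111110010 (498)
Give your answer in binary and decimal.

Apply ^ to each column (1 where bits differ):
  011001111011
^ 000111110010
--------------
  011110001001

Answer: 011110001001 (1929)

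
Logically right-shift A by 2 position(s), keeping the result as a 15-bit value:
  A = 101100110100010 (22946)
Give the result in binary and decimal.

Logical shift right by 2: drop the bottom 2 bit(s), prepend 2 zero(s) on the left.
  101100110100010  ->  keep [1011001101000], discard [10], prepend 00
= 001011001101000

Answer: 001011001101000 (5736)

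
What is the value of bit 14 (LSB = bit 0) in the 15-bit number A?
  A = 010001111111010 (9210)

Bit 14 is the 15th from the right.
  010001111111010
  ^
That bit is 0.

Answer: 0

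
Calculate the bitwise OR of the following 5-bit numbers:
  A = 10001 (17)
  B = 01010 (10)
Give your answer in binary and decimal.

Apply | to each column (1 where either bit is 1):
  10001
| 01010
-------
  11011

Answer: 11011 (27)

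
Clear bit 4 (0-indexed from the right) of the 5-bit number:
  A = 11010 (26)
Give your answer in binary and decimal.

Mask = ~(1 << 4) = 01111
Bit 4 of A is 1, so AND-ing with the mask clears it to 0.
  11010
& 01111
-------
  01010

Answer: 01010 (10)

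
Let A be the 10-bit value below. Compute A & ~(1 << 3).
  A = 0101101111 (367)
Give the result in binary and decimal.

Mask = ~(1 << 3) = 1111110111
Bit 3 of A is 1, so AND-ing with the mask clears it to 0.
  0101101111
& 1111110111
------------
  0101100111

Answer: 0101100111 (359)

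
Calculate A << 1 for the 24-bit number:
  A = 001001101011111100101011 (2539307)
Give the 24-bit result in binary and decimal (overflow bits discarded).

Shift left by 1: drop the top 1 bit(s), append 1 zero(s) on the right.
  001001101011111100101011  ->  discard [0], keep [01001101011111100101011], append 0
= 010011010111111001010110

Answer: 010011010111111001010110 (5078614)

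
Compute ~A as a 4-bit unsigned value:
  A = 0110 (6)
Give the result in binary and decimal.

Flip each bit (0->1, 1->0):
  0110
  1001

Answer: 1001 (9)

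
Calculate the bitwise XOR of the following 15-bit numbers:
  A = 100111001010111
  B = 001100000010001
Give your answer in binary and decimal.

Apply ^ to each column (1 where bits differ):
  100111001010111
^ 001100000010001
-----------------
  101011001000110

Answer: 101011001000110 (22086)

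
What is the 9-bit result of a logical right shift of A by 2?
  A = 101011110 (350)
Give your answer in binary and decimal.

Logical shift right by 2: drop the bottom 2 bit(s), prepend 2 zero(s) on the left.
  101011110  ->  keep [1010111], discard [10], prepend 00
= 001010111

Answer: 001010111 (87)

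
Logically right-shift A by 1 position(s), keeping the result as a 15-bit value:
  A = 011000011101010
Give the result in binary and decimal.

Logical shift right by 1: drop the bottom 1 bit(s), prepend 1 zero(s) on the left.
  011000011101010  ->  keep [01100001110101], discard [0], prepend 0
= 001100001110101

Answer: 001100001110101 (6261)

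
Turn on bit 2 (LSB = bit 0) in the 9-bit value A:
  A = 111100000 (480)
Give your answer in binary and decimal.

Mask = 1 << 2 = 000000100
Bit 2 of A is 0, so OR-ing with the mask flips it to 1.
  111100000
| 000000100
-----------
  111100100

Answer: 111100100 (484)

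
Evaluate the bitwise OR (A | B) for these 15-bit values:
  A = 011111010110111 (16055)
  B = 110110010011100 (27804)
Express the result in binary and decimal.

Apply | to each column (1 where either bit is 1):
  011111010110111
| 110110010011100
-----------------
  111111010111111

Answer: 111111010111111 (32447)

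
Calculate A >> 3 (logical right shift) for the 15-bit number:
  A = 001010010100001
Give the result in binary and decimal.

Logical shift right by 3: drop the bottom 3 bit(s), prepend 3 zero(s) on the left.
  001010010100001  ->  keep [001010010100], discard [001], prepend 000
= 000001010010100

Answer: 000001010010100 (660)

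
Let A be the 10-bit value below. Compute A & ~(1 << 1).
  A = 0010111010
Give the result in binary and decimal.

Mask = ~(1 << 1) = 1111111101
Bit 1 of A is 1, so AND-ing with the mask clears it to 0.
  0010111010
& 1111111101
------------
  0010111000

Answer: 0010111000 (184)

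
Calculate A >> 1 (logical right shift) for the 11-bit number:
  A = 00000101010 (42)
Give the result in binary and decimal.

Logical shift right by 1: drop the bottom 1 bit(s), prepend 1 zero(s) on the left.
  00000101010  ->  keep [0000010101], discard [0], prepend 0
= 00000010101

Answer: 00000010101 (21)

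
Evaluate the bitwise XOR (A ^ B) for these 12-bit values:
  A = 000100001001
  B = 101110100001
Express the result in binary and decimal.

Apply ^ to each column (1 where bits differ):
  000100001001
^ 101110100001
--------------
  101010101000

Answer: 101010101000 (2728)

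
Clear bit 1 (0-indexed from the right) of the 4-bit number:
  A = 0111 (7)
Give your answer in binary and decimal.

Mask = ~(1 << 1) = 1101
Bit 1 of A is 1, so AND-ing with the mask clears it to 0.
  0111
& 1101
------
  0101

Answer: 0101 (5)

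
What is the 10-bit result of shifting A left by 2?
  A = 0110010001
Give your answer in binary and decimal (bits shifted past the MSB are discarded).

Shift left by 2: drop the top 2 bit(s), append 2 zero(s) on the right.
  0110010001  ->  discard [01], keep [10010001], append 00
= 1001000100

Answer: 1001000100 (580)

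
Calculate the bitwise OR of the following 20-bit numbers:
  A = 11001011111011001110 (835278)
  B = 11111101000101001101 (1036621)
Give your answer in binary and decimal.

Apply | to each column (1 where either bit is 1):
  11001011111011001110
| 11111101000101001101
----------------------
  11111111111111001111

Answer: 11111111111111001111 (1048527)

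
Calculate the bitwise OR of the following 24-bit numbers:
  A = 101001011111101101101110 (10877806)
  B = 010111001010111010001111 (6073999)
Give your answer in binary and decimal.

Apply | to each column (1 where either bit is 1):
  101001011111101101101110
| 010111001010111010001111
--------------------------
  111111011111111111101111

Answer: 111111011111111111101111 (16646127)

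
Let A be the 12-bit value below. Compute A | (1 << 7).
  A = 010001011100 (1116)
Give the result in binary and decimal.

Mask = 1 << 7 = 000010000000
Bit 7 of A is 0, so OR-ing with the mask flips it to 1.
  010001011100
| 000010000000
--------------
  010011011100

Answer: 010011011100 (1244)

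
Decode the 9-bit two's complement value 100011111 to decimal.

MSB is 1, so the value is negative. Find the magnitude:
1. Invert bits:  011100000
2. Add 1:        011100001  = 225
3. Apply sign:   -225

Answer: -225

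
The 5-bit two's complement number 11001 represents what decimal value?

MSB is 1, so the value is negative. Find the magnitude:
1. Invert bits:  00110
2. Add 1:        00111  = 7
3. Apply sign:   -7

Answer: -7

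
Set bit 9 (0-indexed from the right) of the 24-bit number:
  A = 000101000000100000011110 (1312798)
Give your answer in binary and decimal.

Mask = 1 << 9 = 000000000000001000000000
Bit 9 of A is 0, so OR-ing with the mask flips it to 1.
  000101000000100000011110
| 000000000000001000000000
--------------------------
  000101000000101000011110

Answer: 000101000000101000011110 (1313310)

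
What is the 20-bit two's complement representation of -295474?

1. Binary of +295474:  01001000001000110010
2. Invert bits:     10110111110111001101
3. Add 1:           10110111110111001110

Answer: 10110111110111001110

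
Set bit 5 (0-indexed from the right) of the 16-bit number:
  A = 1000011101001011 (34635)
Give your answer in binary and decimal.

Mask = 1 << 5 = 0000000000100000
Bit 5 of A is 0, so OR-ing with the mask flips it to 1.
  1000011101001011
| 0000000000100000
------------------
  1000011101101011

Answer: 1000011101101011 (34667)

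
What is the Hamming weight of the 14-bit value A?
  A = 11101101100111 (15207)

11101101100111
1-bits at positions (from bit 0 = LSB): 0, 1, 2, 5, 6, 8, 9, 11, 12, 13
Count = 10

Answer: 10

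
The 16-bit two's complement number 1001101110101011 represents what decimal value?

MSB is 1, so the value is negative. Find the magnitude:
1. Invert bits:  0110010001010100
2. Add 1:        0110010001010101  = 25685
3. Apply sign:   -25685

Answer: -25685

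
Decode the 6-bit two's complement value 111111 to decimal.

MSB is 1, so the value is negative. Find the magnitude:
1. Invert bits:  000000
2. Add 1:        000001  = 1
3. Apply sign:   -1

Answer: -1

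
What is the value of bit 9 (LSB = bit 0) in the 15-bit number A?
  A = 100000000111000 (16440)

Bit 9 is the 10th from the right.
  100000000111000
       ^
That bit is 0.

Answer: 0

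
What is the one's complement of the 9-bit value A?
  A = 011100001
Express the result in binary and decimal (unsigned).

Flip each bit (0->1, 1->0):
  011100001
  100011110

Answer: 100011110 (286)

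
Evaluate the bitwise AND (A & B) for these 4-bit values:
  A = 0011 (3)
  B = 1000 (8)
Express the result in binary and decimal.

Apply & to each column (1 only where both bits are 1):
  0011
& 1000
------
  0000

Answer: 0000 (0)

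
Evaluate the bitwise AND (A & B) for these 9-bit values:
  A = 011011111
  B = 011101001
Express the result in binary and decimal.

Apply & to each column (1 only where both bits are 1):
  011011111
& 011101001
-----------
  011001001

Answer: 011001001 (201)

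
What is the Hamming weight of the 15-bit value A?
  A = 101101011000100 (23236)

101101011000100
1-bits at positions (from bit 0 = LSB): 2, 6, 7, 9, 11, 12, 14
Count = 7

Answer: 7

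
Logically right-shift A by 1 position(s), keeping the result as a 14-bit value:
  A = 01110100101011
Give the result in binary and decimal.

Logical shift right by 1: drop the bottom 1 bit(s), prepend 1 zero(s) on the left.
  01110100101011  ->  keep [0111010010101], discard [1], prepend 0
= 00111010010101

Answer: 00111010010101 (3733)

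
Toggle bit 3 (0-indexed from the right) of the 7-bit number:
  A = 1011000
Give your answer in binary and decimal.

Mask = 1 << 3 = 0001000
Bit 3 of A is 1; XOR with the mask flips it to 0.
  1011000
^ 0001000
---------
  1010000

Answer: 1010000 (80)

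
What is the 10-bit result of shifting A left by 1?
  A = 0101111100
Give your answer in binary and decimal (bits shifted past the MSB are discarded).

Shift left by 1: drop the top 1 bit(s), append 1 zero(s) on the right.
  0101111100  ->  discard [0], keep [101111100], append 0
= 1011111000

Answer: 1011111000 (760)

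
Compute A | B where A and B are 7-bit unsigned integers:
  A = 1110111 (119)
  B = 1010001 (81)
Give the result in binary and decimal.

Apply | to each column (1 where either bit is 1):
  1110111
| 1010001
---------
  1110111

Answer: 1110111 (119)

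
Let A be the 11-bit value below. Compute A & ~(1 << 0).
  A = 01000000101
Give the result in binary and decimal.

Mask = ~(1 << 0) = 11111111110
Bit 0 of A is 1, so AND-ing with the mask clears it to 0.
  01000000101
& 11111111110
-------------
  01000000100

Answer: 01000000100 (516)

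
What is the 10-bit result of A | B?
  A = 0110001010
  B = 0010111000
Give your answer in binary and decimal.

Apply | to each column (1 where either bit is 1):
  0110001010
| 0010111000
------------
  0110111010

Answer: 0110111010 (442)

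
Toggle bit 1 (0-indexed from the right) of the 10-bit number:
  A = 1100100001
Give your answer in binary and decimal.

Mask = 1 << 1 = 0000000010
Bit 1 of A is 0; XOR with the mask flips it to 1.
  1100100001
^ 0000000010
------------
  1100100011

Answer: 1100100011 (803)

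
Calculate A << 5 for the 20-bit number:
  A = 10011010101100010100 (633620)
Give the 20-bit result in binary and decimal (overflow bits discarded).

Shift left by 5: drop the top 5 bit(s), append 5 zero(s) on the right.
  10011010101100010100  ->  discard [10011], keep [010101100010100], append 00000
= 01010110001010000000

Answer: 01010110001010000000 (352896)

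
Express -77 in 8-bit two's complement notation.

1. Binary of +77:  01001101
2. Invert bits:     10110010
3. Add 1:           10110011

Answer: 10110011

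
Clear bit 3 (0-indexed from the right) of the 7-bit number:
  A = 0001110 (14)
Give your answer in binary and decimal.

Mask = ~(1 << 3) = 1110111
Bit 3 of A is 1, so AND-ing with the mask clears it to 0.
  0001110
& 1110111
---------
  0000110

Answer: 0000110 (6)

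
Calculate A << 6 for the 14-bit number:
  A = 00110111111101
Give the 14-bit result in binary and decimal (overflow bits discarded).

Shift left by 6: drop the top 6 bit(s), append 6 zero(s) on the right.
  00110111111101  ->  discard [001101], keep [11111101], append 000000
= 11111101000000

Answer: 11111101000000 (16192)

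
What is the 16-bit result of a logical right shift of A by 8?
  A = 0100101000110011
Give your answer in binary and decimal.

Logical shift right by 8: drop the bottom 8 bit(s), prepend 8 zero(s) on the left.
  0100101000110011  ->  keep [01001010], discard [00110011], prepend 00000000
= 0000000001001010

Answer: 0000000001001010 (74)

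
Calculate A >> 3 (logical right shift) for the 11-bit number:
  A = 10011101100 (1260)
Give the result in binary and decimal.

Logical shift right by 3: drop the bottom 3 bit(s), prepend 3 zero(s) on the left.
  10011101100  ->  keep [10011101], discard [100], prepend 000
= 00010011101

Answer: 00010011101 (157)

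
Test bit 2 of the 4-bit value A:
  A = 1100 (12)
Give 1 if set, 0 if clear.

Bit 2 is the 3rd from the right.
  1100
   ^
That bit is 1.

Answer: 1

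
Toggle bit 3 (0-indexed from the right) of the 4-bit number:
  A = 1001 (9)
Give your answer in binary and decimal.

Mask = 1 << 3 = 1000
Bit 3 of A is 1; XOR with the mask flips it to 0.
  1001
^ 1000
------
  0001

Answer: 0001 (1)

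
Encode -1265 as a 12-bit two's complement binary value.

1. Binary of +1265:  010011110001
2. Invert bits:     101100001110
3. Add 1:           101100001111

Answer: 101100001111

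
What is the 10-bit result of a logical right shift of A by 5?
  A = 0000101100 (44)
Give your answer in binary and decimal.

Logical shift right by 5: drop the bottom 5 bit(s), prepend 5 zero(s) on the left.
  0000101100  ->  keep [00001], discard [01100], prepend 00000
= 0000000001

Answer: 0000000001 (1)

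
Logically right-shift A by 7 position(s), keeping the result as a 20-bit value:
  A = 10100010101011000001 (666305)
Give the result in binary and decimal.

Logical shift right by 7: drop the bottom 7 bit(s), prepend 7 zero(s) on the left.
  10100010101011000001  ->  keep [1010001010101], discard [1000001], prepend 0000000
= 00000001010001010101

Answer: 00000001010001010101 (5205)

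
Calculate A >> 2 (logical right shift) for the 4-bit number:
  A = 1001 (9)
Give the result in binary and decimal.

Logical shift right by 2: drop the bottom 2 bit(s), prepend 2 zero(s) on the left.
  1001  ->  keep [10], discard [01], prepend 00
= 0010

Answer: 0010 (2)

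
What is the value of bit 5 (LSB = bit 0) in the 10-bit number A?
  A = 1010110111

Bit 5 is the 6th from the right.
  1010110111
      ^
That bit is 1.

Answer: 1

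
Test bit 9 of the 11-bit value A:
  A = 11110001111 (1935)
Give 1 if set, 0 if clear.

Bit 9 is the 10th from the right.
  11110001111
   ^
That bit is 1.

Answer: 1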